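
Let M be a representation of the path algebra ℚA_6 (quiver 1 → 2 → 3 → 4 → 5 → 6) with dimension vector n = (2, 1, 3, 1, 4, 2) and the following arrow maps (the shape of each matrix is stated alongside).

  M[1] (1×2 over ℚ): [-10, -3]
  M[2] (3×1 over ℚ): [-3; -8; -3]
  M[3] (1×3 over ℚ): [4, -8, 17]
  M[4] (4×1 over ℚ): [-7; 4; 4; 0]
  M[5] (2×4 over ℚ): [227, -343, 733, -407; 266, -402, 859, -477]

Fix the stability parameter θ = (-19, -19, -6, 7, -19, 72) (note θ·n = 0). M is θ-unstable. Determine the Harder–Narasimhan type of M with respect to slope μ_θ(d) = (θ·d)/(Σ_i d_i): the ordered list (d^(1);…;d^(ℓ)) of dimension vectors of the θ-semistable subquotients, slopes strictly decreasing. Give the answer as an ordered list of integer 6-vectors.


Barcode: M ≅ I[1,1], I[1,6], I[3,3]^2, I[5,5]^2, I[5,6]. HN layers by μ_θ (3 steps, strictly decreasing):
  μ^(1)=72; μ^(2)=-6; μ^(3)=-19

((0, 0, 0, 0, 0, 2); (0, 0, 3, 1, 1, 0); (2, 1, 0, 0, 3, 0))


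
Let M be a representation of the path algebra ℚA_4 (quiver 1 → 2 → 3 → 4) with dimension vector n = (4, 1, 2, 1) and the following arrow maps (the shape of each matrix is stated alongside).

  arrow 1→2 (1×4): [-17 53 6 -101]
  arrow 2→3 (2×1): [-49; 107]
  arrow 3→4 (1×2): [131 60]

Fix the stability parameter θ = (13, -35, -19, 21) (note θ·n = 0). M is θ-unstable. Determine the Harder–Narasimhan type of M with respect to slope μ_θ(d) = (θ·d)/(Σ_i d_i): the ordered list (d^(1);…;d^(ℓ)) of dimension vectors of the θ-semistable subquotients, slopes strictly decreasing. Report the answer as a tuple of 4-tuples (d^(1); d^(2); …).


Interval decomposition of M: I[1,1]^3, I[1,4], I[3,3].
HN type (ℓ=4): μ^(1)=21; μ^(2)=13; μ^(3)=-41/3; μ^(4)=-19

((0, 0, 0, 1); (3, 0, 0, 0); (1, 1, 1, 0); (0, 0, 1, 0))


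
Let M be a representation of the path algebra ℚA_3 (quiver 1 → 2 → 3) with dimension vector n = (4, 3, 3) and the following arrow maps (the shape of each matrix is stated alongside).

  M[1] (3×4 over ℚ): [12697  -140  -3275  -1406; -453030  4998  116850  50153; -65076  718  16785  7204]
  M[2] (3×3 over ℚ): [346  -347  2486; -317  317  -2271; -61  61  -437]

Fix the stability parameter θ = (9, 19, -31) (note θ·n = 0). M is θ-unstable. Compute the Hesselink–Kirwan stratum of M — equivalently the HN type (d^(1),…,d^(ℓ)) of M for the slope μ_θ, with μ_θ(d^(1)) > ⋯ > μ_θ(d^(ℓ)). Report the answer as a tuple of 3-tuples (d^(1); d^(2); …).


Via rank(M_{q-1}∘⋯∘M_p): M ≅ I[1,1], I[1,3]^3.
μ_θ-semistable layers: μ^(1)=9; μ^(2)=-1

((1, 0, 0); (3, 3, 3))


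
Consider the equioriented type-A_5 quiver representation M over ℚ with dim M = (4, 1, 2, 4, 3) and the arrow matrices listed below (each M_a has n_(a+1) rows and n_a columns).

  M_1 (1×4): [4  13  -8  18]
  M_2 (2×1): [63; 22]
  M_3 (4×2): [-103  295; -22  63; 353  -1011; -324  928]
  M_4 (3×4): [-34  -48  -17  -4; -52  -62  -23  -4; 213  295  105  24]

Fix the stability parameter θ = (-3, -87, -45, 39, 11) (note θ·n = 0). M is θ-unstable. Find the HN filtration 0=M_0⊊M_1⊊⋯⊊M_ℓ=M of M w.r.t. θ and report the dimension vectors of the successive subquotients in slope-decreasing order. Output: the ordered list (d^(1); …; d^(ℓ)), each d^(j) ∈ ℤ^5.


Interval decomposition of M: I[1,1]^3, I[1,5], I[3,5], I[4,4]^2, I[5,5].
HN type (ℓ=5): μ^(1)=39; μ^(2)=25; μ^(3)=11; μ^(4)=-3; μ^(5)=-45

((0, 0, 0, 2, 0); (0, 0, 0, 2, 2); (0, 0, 0, 0, 1); (3, 0, 0, 0, 0); (1, 1, 2, 0, 0))


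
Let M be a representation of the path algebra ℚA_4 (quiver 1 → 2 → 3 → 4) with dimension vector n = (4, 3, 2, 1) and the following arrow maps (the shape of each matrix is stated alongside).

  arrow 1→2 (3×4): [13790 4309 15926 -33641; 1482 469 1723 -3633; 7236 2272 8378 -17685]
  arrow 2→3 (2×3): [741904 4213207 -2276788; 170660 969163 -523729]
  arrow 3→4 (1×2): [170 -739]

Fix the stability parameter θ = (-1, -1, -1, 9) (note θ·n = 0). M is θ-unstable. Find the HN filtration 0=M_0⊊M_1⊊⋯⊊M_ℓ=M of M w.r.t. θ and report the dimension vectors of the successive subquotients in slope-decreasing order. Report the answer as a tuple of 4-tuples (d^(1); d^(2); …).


Barcode: M ≅ I[1,1], I[1,2], I[1,3], I[1,4]. HN layers by μ_θ (2 steps, strictly decreasing):
  μ^(1)=9; μ^(2)=-1

((0, 0, 0, 1); (4, 3, 2, 0))


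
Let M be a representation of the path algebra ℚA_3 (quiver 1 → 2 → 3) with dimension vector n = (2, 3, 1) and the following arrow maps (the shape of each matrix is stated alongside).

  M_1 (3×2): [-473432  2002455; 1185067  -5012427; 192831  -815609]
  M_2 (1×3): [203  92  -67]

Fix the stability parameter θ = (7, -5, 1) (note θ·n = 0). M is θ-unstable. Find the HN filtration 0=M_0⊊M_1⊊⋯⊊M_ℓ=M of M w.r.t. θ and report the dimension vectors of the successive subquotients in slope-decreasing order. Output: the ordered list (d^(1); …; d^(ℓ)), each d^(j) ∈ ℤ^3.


Via rank(M_{q-1}∘⋯∘M_p): M ≅ I[1,2], I[1,3], I[2,2].
μ_θ-semistable layers: μ^(1)=1; μ^(2)=-5

((2, 2, 1); (0, 1, 0))


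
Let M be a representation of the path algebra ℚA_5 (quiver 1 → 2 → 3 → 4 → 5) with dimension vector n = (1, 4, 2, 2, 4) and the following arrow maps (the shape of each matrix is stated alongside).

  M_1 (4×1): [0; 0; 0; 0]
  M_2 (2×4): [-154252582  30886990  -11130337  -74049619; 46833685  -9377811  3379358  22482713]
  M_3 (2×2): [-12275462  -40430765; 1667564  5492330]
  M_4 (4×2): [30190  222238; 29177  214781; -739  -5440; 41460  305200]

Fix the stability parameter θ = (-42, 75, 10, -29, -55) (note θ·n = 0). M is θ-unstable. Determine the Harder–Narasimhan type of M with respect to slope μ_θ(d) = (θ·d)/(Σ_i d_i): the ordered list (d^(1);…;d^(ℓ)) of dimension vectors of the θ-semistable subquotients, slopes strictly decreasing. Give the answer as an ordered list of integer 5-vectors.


Barcode: M ≅ I[1,1], I[2,2]^2, I[2,3], I[2,5], I[4,5], I[5,5]^2. HN layers by μ_θ (5 steps, strictly decreasing):
  μ^(1)=75; μ^(2)=85/2; μ^(3)=1/4; μ^(4)=-42; μ^(5)=-55

((0, 2, 0, 0, 0); (0, 1, 1, 0, 0); (0, 1, 1, 1, 1); (1, 0, 0, 1, 1); (0, 0, 0, 0, 2))


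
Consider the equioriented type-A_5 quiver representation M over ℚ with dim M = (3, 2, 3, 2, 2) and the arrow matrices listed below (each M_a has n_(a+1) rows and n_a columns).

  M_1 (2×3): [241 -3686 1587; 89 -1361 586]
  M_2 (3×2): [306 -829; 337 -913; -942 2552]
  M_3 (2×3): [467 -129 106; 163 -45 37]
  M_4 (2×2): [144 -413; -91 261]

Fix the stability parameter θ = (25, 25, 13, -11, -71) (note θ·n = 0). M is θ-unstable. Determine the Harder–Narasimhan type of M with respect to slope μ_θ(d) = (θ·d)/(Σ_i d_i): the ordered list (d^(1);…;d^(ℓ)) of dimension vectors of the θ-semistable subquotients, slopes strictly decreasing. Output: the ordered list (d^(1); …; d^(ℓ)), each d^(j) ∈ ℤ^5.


Barcode: M ≅ I[1,1], I[1,3], I[1,5], I[3,5]. HN layers by μ_θ (4 steps, strictly decreasing):
  μ^(1)=25; μ^(2)=21; μ^(3)=-19/5; μ^(4)=-23

((1, 0, 0, 0, 0); (1, 1, 1, 0, 0); (1, 1, 1, 1, 1); (0, 0, 1, 1, 1))


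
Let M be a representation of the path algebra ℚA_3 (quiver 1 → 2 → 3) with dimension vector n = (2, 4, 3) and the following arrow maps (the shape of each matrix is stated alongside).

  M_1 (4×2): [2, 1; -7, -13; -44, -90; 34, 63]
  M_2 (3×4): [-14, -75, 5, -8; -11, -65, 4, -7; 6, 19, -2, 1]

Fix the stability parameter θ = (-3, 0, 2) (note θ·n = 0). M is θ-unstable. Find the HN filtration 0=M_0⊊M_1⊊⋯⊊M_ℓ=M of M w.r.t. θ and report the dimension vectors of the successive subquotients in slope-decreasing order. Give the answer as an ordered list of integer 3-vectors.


Via rank(M_{q-1}∘⋯∘M_p): M ≅ I[1,3]^2, I[2,2], I[2,3].
μ_θ-semistable layers: μ^(1)=2; μ^(2)=0; μ^(3)=-3

((0, 0, 3); (0, 4, 0); (2, 0, 0))


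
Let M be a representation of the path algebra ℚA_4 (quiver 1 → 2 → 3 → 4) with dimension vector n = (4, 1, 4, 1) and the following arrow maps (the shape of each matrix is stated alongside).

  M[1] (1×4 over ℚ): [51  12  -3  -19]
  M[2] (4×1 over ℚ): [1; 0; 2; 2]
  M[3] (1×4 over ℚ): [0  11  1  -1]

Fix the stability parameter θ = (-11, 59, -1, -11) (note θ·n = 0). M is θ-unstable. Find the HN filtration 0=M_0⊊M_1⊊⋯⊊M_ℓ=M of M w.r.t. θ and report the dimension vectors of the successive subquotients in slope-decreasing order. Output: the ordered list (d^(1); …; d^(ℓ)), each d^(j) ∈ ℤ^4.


Via rank(M_{q-1}∘⋯∘M_p): M ≅ I[1,1]^3, I[1,3], I[3,3]^2, I[3,4].
μ_θ-semistable layers: μ^(1)=29; μ^(2)=-1; μ^(3)=-6; μ^(4)=-11

((0, 1, 1, 0); (0, 0, 2, 0); (0, 0, 1, 1); (4, 0, 0, 0))


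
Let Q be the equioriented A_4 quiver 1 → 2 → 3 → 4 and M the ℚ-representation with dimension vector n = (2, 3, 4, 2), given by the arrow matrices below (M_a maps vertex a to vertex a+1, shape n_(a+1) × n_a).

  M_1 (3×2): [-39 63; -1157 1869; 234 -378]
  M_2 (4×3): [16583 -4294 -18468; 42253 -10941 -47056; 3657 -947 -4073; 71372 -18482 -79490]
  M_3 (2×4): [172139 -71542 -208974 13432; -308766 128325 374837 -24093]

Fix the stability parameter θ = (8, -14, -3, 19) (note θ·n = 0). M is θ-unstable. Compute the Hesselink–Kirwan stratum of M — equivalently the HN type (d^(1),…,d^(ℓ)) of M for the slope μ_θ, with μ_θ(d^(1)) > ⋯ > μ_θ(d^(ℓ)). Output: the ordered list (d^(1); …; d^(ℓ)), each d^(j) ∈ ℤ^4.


Interval decomposition of M: I[1,1], I[1,4], I[2,3], I[2,4], I[3,3].
HN type (ℓ=4): μ^(1)=19; μ^(2)=8; μ^(3)=-3; μ^(4)=-14

((0, 0, 0, 2); (1, 0, 0, 0); (1, 1, 4, 0); (0, 2, 0, 0))


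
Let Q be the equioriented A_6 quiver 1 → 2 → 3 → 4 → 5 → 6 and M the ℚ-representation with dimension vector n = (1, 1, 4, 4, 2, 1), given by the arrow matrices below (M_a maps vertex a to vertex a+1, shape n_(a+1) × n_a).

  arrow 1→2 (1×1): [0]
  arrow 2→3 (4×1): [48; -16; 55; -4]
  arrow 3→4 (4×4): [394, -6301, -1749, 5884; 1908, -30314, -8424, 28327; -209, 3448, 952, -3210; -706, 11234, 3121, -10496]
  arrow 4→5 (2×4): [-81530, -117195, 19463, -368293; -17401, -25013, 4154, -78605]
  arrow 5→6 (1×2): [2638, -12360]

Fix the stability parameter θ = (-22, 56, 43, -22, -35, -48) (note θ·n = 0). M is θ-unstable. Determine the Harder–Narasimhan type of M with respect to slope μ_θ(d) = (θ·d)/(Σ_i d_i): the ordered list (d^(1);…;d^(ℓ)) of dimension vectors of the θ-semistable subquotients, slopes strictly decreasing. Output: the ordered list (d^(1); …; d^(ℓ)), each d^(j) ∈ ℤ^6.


Interval decomposition of M: I[1,1], I[2,6], I[3,4]^2, I[3,5].
HN type (ℓ=4): μ^(1)=21/2; μ^(2)=-6/5; μ^(3)=-14/3; μ^(4)=-22

((0, 0, 2, 2, 0, 0); (0, 1, 1, 1, 1, 1); (0, 0, 1, 1, 1, 0); (1, 0, 0, 0, 0, 0))


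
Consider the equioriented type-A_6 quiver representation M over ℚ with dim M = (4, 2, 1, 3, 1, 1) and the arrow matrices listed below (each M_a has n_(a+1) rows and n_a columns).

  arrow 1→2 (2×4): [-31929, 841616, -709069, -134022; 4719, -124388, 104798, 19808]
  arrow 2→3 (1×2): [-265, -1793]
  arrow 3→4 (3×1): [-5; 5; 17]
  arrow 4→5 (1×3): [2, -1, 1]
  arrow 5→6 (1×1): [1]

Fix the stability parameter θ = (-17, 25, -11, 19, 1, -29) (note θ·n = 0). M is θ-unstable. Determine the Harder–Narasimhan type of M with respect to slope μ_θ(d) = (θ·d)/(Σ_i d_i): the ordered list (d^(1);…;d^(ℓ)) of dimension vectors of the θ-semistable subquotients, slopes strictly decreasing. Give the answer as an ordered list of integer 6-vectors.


Barcode: M ≅ I[1,1]^2, I[1,2], I[1,6], I[4,4]^2. HN layers by μ_θ (4 steps, strictly decreasing):
  μ^(1)=25; μ^(2)=19; μ^(3)=1; μ^(4)=-17

((0, 1, 0, 0, 0, 0); (0, 0, 0, 2, 0, 0); (0, 1, 1, 1, 1, 1); (4, 0, 0, 0, 0, 0))


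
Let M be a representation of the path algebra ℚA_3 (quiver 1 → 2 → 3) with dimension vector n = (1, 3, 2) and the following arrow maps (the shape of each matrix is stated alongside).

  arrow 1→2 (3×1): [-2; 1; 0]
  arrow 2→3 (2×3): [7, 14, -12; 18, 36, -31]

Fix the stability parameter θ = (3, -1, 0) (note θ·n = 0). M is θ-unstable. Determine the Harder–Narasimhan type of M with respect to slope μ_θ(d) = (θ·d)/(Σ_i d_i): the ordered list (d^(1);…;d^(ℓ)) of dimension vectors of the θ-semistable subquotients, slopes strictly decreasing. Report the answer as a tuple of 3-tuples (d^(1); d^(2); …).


Interval decomposition of M: I[1,2], I[2,3]^2.
HN type (ℓ=3): μ^(1)=1; μ^(2)=0; μ^(3)=-1

((1, 1, 0); (0, 0, 2); (0, 2, 0))


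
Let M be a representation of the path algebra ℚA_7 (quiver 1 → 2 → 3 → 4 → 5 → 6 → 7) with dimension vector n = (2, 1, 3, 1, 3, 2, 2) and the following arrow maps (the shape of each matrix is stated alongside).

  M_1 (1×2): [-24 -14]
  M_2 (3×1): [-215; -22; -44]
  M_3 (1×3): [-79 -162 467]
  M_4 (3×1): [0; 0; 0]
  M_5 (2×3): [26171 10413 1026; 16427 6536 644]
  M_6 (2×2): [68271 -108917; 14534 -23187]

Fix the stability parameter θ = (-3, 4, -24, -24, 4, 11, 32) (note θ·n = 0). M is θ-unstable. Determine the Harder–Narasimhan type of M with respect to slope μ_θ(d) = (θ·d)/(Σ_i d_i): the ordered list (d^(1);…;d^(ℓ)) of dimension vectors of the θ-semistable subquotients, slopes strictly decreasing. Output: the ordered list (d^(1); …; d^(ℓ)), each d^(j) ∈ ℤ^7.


Interval decomposition of M: I[1,1], I[1,4], I[3,3]^2, I[5,5], I[5,7]^2.
HN type (ℓ=6): μ^(1)=32; μ^(2)=11; μ^(3)=4; μ^(4)=-3; μ^(5)=-47/4; μ^(6)=-24

((0, 0, 0, 0, 0, 0, 2); (0, 0, 0, 0, 0, 2, 0); (0, 0, 0, 0, 3, 0, 0); (1, 0, 0, 0, 0, 0, 0); (1, 1, 1, 1, 0, 0, 0); (0, 0, 2, 0, 0, 0, 0))


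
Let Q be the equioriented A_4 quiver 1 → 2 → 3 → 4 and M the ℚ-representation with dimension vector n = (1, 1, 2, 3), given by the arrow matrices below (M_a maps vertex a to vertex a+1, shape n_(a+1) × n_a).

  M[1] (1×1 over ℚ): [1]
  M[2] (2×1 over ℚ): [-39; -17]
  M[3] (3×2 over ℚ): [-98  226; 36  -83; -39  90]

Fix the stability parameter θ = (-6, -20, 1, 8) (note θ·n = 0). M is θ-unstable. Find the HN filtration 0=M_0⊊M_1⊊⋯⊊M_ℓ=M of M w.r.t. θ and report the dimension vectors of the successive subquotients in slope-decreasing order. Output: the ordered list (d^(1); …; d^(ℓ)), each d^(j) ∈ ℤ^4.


Barcode: M ≅ I[1,4], I[3,4], I[4,4]. HN layers by μ_θ (3 steps, strictly decreasing):
  μ^(1)=8; μ^(2)=1; μ^(3)=-13

((0, 0, 0, 3); (0, 0, 2, 0); (1, 1, 0, 0))


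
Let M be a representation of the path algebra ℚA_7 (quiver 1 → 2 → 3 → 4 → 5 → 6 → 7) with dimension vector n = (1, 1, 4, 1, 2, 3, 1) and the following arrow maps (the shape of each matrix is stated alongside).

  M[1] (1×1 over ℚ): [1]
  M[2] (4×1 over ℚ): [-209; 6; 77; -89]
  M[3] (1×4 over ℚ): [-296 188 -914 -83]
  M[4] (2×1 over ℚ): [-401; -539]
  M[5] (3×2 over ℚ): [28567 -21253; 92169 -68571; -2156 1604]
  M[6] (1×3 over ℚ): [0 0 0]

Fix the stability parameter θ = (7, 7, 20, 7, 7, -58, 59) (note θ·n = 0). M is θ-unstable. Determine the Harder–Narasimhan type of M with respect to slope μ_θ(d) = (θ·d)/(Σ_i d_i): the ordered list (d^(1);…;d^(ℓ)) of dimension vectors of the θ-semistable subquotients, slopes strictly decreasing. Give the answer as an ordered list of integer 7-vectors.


Barcode: M ≅ I[1,5], I[3,3]^3, I[5,6], I[6,6]^2, I[7,7]. HN layers by μ_θ (6 steps, strictly decreasing):
  μ^(1)=59; μ^(2)=20; μ^(3)=34/3; μ^(4)=7; μ^(5)=-51/2; μ^(6)=-58

((0, 0, 0, 0, 0, 0, 1); (0, 0, 3, 0, 0, 0, 0); (0, 0, 1, 1, 1, 0, 0); (1, 1, 0, 0, 0, 0, 0); (0, 0, 0, 0, 1, 1, 0); (0, 0, 0, 0, 0, 2, 0))


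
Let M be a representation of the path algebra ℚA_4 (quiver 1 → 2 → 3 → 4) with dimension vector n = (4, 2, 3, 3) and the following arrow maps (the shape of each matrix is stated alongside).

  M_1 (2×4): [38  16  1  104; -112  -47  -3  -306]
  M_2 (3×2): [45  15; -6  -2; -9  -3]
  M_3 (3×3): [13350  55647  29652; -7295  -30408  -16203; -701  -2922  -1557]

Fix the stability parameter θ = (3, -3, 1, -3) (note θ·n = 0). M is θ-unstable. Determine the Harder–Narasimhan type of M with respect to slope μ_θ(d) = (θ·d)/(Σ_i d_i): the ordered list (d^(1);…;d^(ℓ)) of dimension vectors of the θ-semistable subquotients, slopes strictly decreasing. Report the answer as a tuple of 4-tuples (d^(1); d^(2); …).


Barcode: M ≅ I[1,1]^2, I[1,2], I[1,3], I[3,4]^2, I[4,4]. HN layers by μ_θ (5 steps, strictly decreasing):
  μ^(1)=3; μ^(2)=1; μ^(3)=0; μ^(4)=-1; μ^(5)=-3

((2, 0, 0, 0); (0, 0, 1, 0); (2, 2, 0, 0); (0, 0, 2, 2); (0, 0, 0, 1))


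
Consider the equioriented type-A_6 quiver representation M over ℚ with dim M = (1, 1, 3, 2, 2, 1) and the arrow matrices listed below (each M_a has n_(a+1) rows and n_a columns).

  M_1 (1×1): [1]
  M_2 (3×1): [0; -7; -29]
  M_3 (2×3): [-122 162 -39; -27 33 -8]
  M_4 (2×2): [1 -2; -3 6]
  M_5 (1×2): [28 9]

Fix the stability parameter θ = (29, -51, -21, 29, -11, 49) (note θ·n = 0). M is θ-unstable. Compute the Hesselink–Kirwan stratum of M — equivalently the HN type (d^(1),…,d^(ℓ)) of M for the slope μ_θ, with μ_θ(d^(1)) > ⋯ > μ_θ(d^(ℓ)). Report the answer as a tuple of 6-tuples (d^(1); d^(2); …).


Barcode: M ≅ I[1,6], I[3,3], I[3,4], I[5,5]. HN layers by μ_θ (6 steps, strictly decreasing):
  μ^(1)=49; μ^(2)=29; μ^(3)=9; μ^(4)=-11; μ^(5)=-43/3; μ^(6)=-21

((0, 0, 0, 0, 0, 1); (0, 0, 0, 1, 0, 0); (0, 0, 0, 1, 1, 0); (0, 0, 0, 0, 1, 0); (1, 1, 1, 0, 0, 0); (0, 0, 2, 0, 0, 0))


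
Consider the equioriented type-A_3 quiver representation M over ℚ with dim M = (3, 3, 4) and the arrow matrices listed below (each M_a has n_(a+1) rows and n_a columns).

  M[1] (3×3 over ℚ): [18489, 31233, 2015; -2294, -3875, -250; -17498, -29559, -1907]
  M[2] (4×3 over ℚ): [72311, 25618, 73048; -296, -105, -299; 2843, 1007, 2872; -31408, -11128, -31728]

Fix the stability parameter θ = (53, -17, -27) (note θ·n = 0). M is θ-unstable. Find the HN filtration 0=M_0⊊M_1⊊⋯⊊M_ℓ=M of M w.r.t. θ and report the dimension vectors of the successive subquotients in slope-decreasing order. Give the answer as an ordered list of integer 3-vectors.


Barcode: M ≅ I[1,3]^3, I[3,3]. HN layers by μ_θ (2 steps, strictly decreasing):
  μ^(1)=3; μ^(2)=-27

((3, 3, 3); (0, 0, 1))


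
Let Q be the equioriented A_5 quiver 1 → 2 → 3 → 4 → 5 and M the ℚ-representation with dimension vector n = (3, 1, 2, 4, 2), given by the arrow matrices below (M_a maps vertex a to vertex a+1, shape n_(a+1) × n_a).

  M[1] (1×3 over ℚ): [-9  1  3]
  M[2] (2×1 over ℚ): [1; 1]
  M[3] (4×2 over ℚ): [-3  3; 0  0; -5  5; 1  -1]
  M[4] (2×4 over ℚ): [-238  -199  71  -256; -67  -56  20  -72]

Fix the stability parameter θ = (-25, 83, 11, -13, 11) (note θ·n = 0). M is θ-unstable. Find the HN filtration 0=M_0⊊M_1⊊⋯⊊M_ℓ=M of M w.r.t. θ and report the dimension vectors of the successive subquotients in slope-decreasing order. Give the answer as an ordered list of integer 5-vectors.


Barcode: M ≅ I[1,1]^2, I[1,3], I[3,5], I[4,4]^2, I[4,5]. HN layers by μ_θ (5 steps, strictly decreasing):
  μ^(1)=47; μ^(2)=11; μ^(3)=-1; μ^(4)=-13; μ^(5)=-25

((0, 1, 1, 0, 0); (0, 0, 0, 0, 2); (0, 0, 1, 1, 0); (0, 0, 0, 3, 0); (3, 0, 0, 0, 0))


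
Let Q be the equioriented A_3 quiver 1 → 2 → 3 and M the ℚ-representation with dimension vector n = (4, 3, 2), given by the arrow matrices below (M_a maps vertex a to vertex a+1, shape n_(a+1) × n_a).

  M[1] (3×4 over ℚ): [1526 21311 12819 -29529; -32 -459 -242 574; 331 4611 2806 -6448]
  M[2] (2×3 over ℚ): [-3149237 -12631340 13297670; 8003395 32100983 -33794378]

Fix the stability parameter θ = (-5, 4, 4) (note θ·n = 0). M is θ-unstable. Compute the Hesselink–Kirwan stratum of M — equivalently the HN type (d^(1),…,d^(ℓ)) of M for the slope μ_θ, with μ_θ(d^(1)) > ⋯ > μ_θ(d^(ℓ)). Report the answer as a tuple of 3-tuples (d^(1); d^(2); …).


Via rank(M_{q-1}∘⋯∘M_p): M ≅ I[1,1], I[1,2], I[1,3]^2.
μ_θ-semistable layers: μ^(1)=4; μ^(2)=-5

((0, 3, 2); (4, 0, 0))


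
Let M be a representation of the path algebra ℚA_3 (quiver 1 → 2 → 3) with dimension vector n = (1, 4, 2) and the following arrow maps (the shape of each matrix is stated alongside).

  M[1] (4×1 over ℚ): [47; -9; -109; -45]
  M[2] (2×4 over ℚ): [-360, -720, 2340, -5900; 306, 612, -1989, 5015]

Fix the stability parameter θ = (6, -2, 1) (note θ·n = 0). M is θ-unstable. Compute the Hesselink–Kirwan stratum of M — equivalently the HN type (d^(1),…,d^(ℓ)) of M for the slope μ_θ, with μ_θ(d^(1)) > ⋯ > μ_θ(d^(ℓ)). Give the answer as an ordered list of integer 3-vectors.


Via rank(M_{q-1}∘⋯∘M_p): M ≅ I[1,2], I[2,2]^2, I[2,3], I[3,3].
μ_θ-semistable layers: μ^(1)=2; μ^(2)=1; μ^(3)=-2

((1, 1, 0); (0, 0, 2); (0, 3, 0))


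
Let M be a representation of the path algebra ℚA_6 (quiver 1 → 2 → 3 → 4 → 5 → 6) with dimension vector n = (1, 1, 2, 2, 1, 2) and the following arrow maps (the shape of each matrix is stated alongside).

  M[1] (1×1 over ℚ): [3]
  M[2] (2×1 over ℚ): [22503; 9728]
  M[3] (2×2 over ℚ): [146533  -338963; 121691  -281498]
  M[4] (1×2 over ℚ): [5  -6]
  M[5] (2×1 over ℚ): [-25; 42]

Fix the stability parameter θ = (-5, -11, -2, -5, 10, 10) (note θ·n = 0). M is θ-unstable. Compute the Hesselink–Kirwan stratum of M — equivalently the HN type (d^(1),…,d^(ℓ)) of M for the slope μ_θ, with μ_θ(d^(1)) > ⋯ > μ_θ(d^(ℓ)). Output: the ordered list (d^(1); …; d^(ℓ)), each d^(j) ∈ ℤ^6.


Via rank(M_{q-1}∘⋯∘M_p): M ≅ I[1,6], I[3,4], I[6,6].
μ_θ-semistable layers: μ^(1)=10; μ^(2)=-7/2; μ^(3)=-8

((0, 0, 0, 0, 1, 2); (0, 0, 2, 2, 0, 0); (1, 1, 0, 0, 0, 0))


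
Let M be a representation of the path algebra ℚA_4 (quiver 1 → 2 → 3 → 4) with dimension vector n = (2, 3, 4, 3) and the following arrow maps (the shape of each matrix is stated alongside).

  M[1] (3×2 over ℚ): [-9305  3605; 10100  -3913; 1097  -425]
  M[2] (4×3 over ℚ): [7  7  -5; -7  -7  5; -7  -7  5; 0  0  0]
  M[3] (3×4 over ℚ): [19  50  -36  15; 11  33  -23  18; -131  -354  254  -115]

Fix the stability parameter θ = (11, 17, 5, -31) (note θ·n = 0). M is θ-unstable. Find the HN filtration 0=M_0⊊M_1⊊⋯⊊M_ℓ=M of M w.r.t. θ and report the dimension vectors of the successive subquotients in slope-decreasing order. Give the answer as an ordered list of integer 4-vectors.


Barcode: M ≅ I[1,2], I[1,4], I[2,2], I[3,3], I[3,4]^2. HN layers by μ_θ (5 steps, strictly decreasing):
  μ^(1)=17; μ^(2)=11; μ^(3)=5; μ^(4)=1/2; μ^(5)=-13

((0, 2, 0, 0); (1, 0, 0, 0); (0, 0, 1, 0); (1, 1, 1, 1); (0, 0, 2, 2))


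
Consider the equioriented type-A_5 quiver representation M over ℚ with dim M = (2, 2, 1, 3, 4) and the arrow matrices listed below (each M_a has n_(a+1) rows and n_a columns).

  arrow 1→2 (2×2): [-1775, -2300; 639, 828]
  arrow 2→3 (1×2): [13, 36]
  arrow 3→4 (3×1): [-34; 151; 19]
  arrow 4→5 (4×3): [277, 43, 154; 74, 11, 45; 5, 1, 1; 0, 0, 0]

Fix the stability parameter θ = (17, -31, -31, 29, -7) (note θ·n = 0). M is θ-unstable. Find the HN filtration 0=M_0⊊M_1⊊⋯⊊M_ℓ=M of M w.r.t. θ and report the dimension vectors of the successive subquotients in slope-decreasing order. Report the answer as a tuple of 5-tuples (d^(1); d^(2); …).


Interval decomposition of M: I[1,1], I[1,5], I[2,2], I[4,5]^2, I[5,5].
HN type (ℓ=5): μ^(1)=17; μ^(2)=11; μ^(3)=-7; μ^(4)=-15; μ^(5)=-31

((1, 0, 0, 0, 0); (0, 0, 0, 3, 3); (0, 0, 0, 0, 1); (1, 1, 1, 0, 0); (0, 1, 0, 0, 0))


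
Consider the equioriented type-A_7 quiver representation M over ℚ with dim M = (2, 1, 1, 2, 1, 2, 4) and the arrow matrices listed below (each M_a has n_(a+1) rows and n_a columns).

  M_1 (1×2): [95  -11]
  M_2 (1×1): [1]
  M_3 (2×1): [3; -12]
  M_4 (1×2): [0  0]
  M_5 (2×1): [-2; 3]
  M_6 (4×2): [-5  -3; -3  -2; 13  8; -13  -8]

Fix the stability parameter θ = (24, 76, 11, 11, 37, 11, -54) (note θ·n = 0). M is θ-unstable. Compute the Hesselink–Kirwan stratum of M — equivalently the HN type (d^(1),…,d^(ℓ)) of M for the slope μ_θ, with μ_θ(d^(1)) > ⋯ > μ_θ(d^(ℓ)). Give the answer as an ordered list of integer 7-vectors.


Interval decomposition of M: I[1,1], I[1,4], I[4,4], I[5,7], I[6,7], I[7,7]^2.
HN type (ℓ=6): μ^(1)=98/3; μ^(2)=24; μ^(3)=11; μ^(4)=-2; μ^(5)=-43/2; μ^(6)=-54

((0, 1, 1, 1, 0, 0, 0); (2, 0, 0, 0, 0, 0, 0); (0, 0, 0, 1, 0, 0, 0); (0, 0, 0, 0, 1, 1, 1); (0, 0, 0, 0, 0, 1, 1); (0, 0, 0, 0, 0, 0, 2))


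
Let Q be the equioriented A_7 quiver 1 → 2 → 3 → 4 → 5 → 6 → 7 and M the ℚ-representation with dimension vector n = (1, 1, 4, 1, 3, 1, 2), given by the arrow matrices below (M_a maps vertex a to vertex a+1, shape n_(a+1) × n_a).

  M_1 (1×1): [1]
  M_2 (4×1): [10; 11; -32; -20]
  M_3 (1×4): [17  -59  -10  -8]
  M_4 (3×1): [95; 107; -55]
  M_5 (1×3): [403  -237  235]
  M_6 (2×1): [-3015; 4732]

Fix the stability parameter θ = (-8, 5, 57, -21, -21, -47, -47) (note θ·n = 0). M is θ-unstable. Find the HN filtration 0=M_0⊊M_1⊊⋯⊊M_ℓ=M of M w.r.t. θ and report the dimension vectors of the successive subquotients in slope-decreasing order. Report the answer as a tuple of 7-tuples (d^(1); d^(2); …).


Interval decomposition of M: I[1,7], I[3,3]^3, I[5,5]^2, I[7,7].
HN type (ℓ=4): μ^(1)=57; μ^(2)=-82/7; μ^(3)=-21; μ^(4)=-47

((0, 0, 3, 0, 0, 0, 0); (1, 1, 1, 1, 1, 1, 1); (0, 0, 0, 0, 2, 0, 0); (0, 0, 0, 0, 0, 0, 1))


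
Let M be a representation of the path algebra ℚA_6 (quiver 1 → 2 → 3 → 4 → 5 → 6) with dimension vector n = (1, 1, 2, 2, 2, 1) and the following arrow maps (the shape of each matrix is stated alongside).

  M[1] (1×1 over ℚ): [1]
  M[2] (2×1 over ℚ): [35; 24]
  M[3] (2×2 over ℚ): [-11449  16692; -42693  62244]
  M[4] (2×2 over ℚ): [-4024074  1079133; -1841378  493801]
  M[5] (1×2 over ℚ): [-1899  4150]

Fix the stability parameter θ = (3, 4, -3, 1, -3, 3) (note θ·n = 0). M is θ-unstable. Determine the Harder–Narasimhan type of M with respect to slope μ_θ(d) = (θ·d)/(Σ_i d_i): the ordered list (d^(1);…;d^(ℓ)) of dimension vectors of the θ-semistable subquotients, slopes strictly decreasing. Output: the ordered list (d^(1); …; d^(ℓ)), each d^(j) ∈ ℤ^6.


Via rank(M_{q-1}∘⋯∘M_p): M ≅ I[1,6], I[3,3], I[4,4], I[5,5].
μ_θ-semistable layers: μ^(1)=3; μ^(2)=1; μ^(3)=2/5; μ^(4)=-3

((0, 0, 0, 0, 0, 1); (0, 0, 0, 1, 0, 0); (1, 1, 1, 1, 1, 0); (0, 0, 1, 0, 1, 0))


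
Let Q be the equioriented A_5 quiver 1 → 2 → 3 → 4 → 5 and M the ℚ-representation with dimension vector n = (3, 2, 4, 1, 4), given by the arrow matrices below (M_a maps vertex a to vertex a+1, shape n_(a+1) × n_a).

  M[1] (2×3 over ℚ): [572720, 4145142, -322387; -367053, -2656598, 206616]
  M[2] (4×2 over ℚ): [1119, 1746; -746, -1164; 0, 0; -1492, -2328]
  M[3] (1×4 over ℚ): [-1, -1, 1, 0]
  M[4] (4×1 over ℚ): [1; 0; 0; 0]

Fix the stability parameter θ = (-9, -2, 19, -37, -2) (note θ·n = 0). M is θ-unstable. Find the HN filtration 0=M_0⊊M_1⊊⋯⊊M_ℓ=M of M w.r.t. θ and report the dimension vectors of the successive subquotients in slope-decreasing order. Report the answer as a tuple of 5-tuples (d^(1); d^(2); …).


Via rank(M_{q-1}∘⋯∘M_p): M ≅ I[1,1], I[1,2], I[1,5], I[3,3]^3, I[5,5]^3.
μ_θ-semistable layers: μ^(1)=19; μ^(2)=-2; μ^(3)=-20/3; μ^(4)=-9

((0, 0, 3, 0, 0); (0, 1, 0, 0, 4); (0, 1, 1, 1, 0); (3, 0, 0, 0, 0))


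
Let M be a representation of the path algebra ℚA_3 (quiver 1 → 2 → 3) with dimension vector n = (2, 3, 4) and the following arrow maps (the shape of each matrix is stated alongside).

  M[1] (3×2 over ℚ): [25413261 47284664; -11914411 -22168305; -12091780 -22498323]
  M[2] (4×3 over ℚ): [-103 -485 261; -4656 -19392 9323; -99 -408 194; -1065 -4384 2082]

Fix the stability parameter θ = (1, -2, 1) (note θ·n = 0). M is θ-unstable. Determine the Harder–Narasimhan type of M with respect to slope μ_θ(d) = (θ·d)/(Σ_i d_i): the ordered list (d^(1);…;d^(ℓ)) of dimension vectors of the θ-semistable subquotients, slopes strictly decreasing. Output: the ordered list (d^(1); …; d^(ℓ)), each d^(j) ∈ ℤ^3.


Via rank(M_{q-1}∘⋯∘M_p): M ≅ I[1,3]^2, I[2,3], I[3,3].
μ_θ-semistable layers: μ^(1)=1; μ^(2)=-1/2; μ^(3)=-2

((0, 0, 4); (2, 2, 0); (0, 1, 0))


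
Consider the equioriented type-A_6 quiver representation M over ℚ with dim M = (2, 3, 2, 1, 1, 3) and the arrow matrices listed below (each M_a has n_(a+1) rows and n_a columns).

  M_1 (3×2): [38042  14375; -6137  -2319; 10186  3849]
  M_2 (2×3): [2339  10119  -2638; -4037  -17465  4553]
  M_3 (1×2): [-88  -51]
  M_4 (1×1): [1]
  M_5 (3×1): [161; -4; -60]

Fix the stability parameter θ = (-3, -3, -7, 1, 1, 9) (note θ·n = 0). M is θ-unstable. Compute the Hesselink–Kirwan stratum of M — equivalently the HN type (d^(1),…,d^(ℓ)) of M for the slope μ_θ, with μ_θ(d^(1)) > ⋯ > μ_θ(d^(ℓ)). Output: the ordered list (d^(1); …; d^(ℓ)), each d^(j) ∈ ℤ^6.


Barcode: M ≅ I[1,3], I[1,6], I[2,2], I[6,6]^2. HN layers by μ_θ (4 steps, strictly decreasing):
  μ^(1)=9; μ^(2)=1; μ^(3)=-3; μ^(4)=-13/3

((0, 0, 0, 0, 0, 3); (0, 0, 0, 1, 1, 0); (0, 1, 0, 0, 0, 0); (2, 2, 2, 0, 0, 0))


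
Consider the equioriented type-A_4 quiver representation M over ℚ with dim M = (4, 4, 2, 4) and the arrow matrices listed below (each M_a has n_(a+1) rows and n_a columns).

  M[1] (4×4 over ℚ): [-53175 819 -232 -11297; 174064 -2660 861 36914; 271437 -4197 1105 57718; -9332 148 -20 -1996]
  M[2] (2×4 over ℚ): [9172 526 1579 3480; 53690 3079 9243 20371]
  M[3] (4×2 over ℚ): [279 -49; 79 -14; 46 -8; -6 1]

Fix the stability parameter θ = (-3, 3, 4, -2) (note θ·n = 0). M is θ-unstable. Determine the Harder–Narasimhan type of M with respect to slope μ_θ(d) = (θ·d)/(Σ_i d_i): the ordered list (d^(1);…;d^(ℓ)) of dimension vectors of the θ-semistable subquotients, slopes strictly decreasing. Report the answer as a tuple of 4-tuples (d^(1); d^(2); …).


Barcode: M ≅ I[1,1], I[1,2], I[1,4]^2, I[2,2], I[4,4]^2. HN layers by μ_θ (4 steps, strictly decreasing):
  μ^(1)=3; μ^(2)=5/3; μ^(3)=-2; μ^(4)=-3

((0, 2, 0, 0); (0, 2, 2, 2); (0, 0, 0, 2); (4, 0, 0, 0))


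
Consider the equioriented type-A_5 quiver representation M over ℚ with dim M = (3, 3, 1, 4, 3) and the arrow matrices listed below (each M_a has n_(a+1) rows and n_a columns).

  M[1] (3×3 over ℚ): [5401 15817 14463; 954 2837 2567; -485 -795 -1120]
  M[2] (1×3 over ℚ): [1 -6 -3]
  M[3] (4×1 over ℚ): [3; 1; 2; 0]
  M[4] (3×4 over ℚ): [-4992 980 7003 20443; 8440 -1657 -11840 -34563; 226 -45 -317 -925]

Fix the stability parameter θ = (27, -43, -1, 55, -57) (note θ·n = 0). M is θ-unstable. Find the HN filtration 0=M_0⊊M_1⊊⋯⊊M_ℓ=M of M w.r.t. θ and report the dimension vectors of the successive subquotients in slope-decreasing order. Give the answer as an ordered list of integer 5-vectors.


Barcode: M ≅ I[1,2]^2, I[1,5], I[4,4], I[4,5]^2. HN layers by μ_θ (3 steps, strictly decreasing):
  μ^(1)=55; μ^(2)=-1; μ^(3)=-8

((0, 0, 0, 1, 0); (0, 0, 1, 3, 3); (3, 3, 0, 0, 0))


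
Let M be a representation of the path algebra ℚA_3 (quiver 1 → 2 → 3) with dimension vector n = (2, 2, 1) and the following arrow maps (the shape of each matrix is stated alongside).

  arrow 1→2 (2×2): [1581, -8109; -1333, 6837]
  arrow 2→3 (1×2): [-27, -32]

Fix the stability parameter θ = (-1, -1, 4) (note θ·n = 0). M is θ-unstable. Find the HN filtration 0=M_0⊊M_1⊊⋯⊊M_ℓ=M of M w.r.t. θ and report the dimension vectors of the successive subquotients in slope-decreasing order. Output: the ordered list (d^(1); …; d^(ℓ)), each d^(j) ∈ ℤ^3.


Via rank(M_{q-1}∘⋯∘M_p): M ≅ I[1,1], I[1,3], I[2,2].
μ_θ-semistable layers: μ^(1)=4; μ^(2)=-1

((0, 0, 1); (2, 2, 0))


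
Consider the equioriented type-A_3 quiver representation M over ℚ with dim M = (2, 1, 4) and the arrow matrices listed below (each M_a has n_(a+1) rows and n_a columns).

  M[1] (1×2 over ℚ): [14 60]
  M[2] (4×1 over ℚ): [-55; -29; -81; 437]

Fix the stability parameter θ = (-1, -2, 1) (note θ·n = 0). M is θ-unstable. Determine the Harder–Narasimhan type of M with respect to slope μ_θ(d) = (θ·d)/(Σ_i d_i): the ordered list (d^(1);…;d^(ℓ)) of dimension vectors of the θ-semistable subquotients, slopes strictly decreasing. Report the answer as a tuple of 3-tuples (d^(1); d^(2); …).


Via rank(M_{q-1}∘⋯∘M_p): M ≅ I[1,1], I[1,3], I[3,3]^3.
μ_θ-semistable layers: μ^(1)=1; μ^(2)=-1; μ^(3)=-3/2

((0, 0, 4); (1, 0, 0); (1, 1, 0))


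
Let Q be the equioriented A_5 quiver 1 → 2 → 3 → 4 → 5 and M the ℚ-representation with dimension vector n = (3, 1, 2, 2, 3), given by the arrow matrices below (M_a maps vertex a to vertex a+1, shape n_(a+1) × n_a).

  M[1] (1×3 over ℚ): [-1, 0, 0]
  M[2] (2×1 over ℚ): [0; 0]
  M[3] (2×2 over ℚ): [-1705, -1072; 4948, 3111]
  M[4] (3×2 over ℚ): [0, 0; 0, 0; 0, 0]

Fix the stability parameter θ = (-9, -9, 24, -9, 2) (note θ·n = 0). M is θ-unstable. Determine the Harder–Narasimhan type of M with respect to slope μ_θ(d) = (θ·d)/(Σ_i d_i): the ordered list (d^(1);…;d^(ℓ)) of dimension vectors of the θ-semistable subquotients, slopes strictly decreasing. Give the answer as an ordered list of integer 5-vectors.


Via rank(M_{q-1}∘⋯∘M_p): M ≅ I[1,1]^2, I[1,2], I[3,4]^2, I[5,5]^3.
μ_θ-semistable layers: μ^(1)=15/2; μ^(2)=2; μ^(3)=-9

((0, 0, 2, 2, 0); (0, 0, 0, 0, 3); (3, 1, 0, 0, 0))


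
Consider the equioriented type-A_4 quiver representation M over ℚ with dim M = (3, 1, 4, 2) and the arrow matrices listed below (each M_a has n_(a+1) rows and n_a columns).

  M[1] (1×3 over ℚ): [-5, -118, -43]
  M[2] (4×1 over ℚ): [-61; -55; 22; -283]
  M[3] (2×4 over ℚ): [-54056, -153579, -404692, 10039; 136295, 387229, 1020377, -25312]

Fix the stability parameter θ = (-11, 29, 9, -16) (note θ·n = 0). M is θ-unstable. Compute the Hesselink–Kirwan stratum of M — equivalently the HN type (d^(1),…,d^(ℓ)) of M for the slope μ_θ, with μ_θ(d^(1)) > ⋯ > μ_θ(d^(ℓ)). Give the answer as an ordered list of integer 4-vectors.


Barcode: M ≅ I[1,1]^2, I[1,3], I[3,3], I[3,4]^2. HN layers by μ_θ (4 steps, strictly decreasing):
  μ^(1)=19; μ^(2)=9; μ^(3)=-7/2; μ^(4)=-11

((0, 1, 1, 0); (0, 0, 1, 0); (0, 0, 2, 2); (3, 0, 0, 0))


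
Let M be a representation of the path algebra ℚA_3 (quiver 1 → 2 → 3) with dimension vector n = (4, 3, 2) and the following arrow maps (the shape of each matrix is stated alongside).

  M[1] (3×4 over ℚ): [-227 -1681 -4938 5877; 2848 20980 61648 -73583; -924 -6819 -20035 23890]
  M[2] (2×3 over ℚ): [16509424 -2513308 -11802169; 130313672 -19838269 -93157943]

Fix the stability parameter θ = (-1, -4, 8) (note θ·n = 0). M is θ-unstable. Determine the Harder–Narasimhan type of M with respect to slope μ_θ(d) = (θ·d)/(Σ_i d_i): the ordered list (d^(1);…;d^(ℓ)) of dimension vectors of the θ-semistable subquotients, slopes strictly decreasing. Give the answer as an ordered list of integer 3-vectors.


Interval decomposition of M: I[1,1], I[1,2], I[1,3]^2.
HN type (ℓ=3): μ^(1)=8; μ^(2)=-1; μ^(3)=-5/2

((0, 0, 2); (1, 0, 0); (3, 3, 0))


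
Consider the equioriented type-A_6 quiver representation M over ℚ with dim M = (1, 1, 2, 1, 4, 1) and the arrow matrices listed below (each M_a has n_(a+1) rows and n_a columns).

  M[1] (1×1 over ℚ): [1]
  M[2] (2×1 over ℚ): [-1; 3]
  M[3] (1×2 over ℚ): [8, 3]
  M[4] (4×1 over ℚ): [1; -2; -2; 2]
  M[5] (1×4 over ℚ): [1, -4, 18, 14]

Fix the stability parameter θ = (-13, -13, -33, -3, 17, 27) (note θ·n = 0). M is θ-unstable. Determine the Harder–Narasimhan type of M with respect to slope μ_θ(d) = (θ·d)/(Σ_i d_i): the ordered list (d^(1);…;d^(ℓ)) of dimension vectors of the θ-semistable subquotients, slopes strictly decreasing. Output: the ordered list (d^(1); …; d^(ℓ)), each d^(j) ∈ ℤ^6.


Interval decomposition of M: I[1,6], I[3,3], I[5,5]^3.
HN type (ℓ=5): μ^(1)=27; μ^(2)=17; μ^(3)=-3; μ^(4)=-59/3; μ^(5)=-33

((0, 0, 0, 0, 0, 1); (0, 0, 0, 0, 4, 0); (0, 0, 0, 1, 0, 0); (1, 1, 1, 0, 0, 0); (0, 0, 1, 0, 0, 0))


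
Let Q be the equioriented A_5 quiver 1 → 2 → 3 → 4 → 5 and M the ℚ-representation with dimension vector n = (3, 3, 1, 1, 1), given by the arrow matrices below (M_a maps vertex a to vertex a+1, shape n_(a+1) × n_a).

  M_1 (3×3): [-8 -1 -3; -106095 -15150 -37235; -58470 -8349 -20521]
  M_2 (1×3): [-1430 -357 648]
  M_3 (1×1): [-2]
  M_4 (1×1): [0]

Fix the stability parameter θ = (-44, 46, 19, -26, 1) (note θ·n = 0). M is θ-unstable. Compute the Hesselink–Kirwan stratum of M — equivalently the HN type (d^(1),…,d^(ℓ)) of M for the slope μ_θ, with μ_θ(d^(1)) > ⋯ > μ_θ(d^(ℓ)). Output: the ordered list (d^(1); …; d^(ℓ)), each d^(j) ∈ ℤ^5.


Interval decomposition of M: I[1,1], I[1,2], I[1,4], I[2,2], I[5,5].
HN type (ℓ=4): μ^(1)=46; μ^(2)=13; μ^(3)=1; μ^(4)=-44

((0, 2, 0, 0, 0); (0, 1, 1, 1, 0); (0, 0, 0, 0, 1); (3, 0, 0, 0, 0))


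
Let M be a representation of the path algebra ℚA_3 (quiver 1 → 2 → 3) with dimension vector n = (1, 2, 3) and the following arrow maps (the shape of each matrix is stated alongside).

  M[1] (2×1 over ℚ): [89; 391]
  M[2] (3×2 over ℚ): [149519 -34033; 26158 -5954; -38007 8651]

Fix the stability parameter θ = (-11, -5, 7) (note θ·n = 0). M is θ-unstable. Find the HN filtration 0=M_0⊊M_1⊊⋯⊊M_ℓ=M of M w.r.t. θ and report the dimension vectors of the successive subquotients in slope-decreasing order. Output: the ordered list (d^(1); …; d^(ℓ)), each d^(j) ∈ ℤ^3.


Barcode: M ≅ I[1,3], I[2,3], I[3,3]. HN layers by μ_θ (3 steps, strictly decreasing):
  μ^(1)=7; μ^(2)=-5; μ^(3)=-11

((0, 0, 3); (0, 2, 0); (1, 0, 0))


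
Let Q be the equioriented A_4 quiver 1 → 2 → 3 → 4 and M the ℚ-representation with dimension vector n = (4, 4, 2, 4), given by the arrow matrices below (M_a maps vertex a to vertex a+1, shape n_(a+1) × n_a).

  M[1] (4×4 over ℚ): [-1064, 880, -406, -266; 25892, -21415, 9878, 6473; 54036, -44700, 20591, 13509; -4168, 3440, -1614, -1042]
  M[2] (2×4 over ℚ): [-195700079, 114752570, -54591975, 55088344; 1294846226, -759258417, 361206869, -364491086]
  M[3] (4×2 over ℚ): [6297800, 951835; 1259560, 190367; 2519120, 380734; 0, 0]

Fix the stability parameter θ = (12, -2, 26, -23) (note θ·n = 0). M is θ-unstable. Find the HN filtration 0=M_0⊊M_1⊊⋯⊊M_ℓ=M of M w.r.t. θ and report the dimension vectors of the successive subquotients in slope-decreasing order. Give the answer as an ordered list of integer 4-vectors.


Interval decomposition of M: I[1,1]^2, I[1,3], I[1,4], I[2,2]^2, I[4,4]^3.
HN type (ℓ=6): μ^(1)=26; μ^(2)=12; μ^(3)=5; μ^(4)=13/4; μ^(5)=-2; μ^(6)=-23

((0, 0, 1, 0); (2, 0, 0, 0); (1, 1, 0, 0); (1, 1, 1, 1); (0, 2, 0, 0); (0, 0, 0, 3))


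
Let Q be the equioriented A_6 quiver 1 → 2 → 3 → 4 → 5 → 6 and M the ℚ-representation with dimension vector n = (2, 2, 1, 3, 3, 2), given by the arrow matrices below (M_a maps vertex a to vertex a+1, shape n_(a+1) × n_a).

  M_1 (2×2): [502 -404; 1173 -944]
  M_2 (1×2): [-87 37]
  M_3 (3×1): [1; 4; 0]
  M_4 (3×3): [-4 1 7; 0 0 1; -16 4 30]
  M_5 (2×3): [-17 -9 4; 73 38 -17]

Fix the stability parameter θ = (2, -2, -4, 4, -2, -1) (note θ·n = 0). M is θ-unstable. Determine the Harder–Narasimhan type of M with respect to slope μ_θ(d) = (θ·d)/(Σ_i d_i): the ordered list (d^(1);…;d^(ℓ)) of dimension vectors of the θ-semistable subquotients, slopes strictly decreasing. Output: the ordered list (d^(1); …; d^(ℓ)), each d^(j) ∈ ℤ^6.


Via rank(M_{q-1}∘⋯∘M_p): M ≅ I[1,2], I[1,4], I[4,6]^2, I[5,5].
μ_θ-semistable layers: μ^(1)=4; μ^(2)=1/3; μ^(3)=0; μ^(4)=-4/3; μ^(5)=-2

((0, 0, 0, 1, 0, 0); (0, 0, 0, 2, 2, 2); (1, 1, 0, 0, 0, 0); (1, 1, 1, 0, 0, 0); (0, 0, 0, 0, 1, 0))
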